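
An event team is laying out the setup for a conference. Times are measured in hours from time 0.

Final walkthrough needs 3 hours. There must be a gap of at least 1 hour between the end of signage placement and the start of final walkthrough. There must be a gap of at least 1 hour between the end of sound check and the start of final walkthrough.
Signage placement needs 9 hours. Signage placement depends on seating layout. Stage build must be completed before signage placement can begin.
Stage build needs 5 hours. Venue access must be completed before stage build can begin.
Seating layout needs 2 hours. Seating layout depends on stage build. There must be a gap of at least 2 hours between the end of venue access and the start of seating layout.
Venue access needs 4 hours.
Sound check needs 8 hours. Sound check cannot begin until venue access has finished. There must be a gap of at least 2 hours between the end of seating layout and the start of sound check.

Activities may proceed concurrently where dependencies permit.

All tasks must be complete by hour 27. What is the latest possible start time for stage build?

6

Final walkthrough has no dependents, so it just needs to finish by hour 27. Starting by 27 − 3 = hour 24 achieves that.
Signage placement must finish before final walkthrough (must start by hour 24, minus 1-hour gap → hour 23). With a 9-hour duration, signage placement must start by 23 − 9 = hour 14.
Sound check has to be done before final walkthrough (must start by hour 24, minus 1-hour gap → hour 23). That means finishing by hour 23, i.e. starting by 23 − 8 = hour 15.
Seating layout must finish in time for signage placement (must start by hour 14); sound check (must start by hour 15, minus 2-hour gap → hour 13). The tightest is hour 13, so seating layout must start by 13 − 2 = hour 11.
For stage build: seating layout (must start by hour 11); signage placement (must start by hour 14). The most restrictive is hour 11; with a 5-hour duration, stage build must start by hour 6.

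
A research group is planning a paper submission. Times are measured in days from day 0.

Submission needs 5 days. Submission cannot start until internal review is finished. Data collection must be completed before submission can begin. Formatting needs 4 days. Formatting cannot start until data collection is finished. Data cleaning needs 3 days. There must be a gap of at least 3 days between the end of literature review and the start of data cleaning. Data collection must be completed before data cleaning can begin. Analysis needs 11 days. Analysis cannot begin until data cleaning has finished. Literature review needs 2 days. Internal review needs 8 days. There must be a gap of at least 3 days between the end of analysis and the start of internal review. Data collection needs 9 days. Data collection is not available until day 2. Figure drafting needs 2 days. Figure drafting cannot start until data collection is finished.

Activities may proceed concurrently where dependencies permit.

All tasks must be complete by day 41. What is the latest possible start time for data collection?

2

To finish by day 41, submission (duration 5) must start no later than day 36.
Internal review feeds into submission (must start by day 36); so internal review must finish by day 36 and therefore start by day 28.
Analysis must finish before internal review (must start by day 28, minus 3-day gap → day 25). With an 11-day duration, analysis must start by 25 − 11 = day 14.
Data cleaning feeds into analysis (must start by day 14); so data cleaning must finish by day 14 and therefore start by day 11.
Figure drafting must finish by day 41; it takes 2 days, so it must start by 41 − 2 = day 39.
Formatting has no dependents, so it just needs to finish by day 41. Starting by 41 − 4 = day 37 achieves that.
For data collection: data cleaning (must start by day 11); figure drafting (must start by day 39); formatting (must start by day 37); submission (must start by day 36). The most restrictive is day 11; with a 9-day duration, data collection must start by day 2.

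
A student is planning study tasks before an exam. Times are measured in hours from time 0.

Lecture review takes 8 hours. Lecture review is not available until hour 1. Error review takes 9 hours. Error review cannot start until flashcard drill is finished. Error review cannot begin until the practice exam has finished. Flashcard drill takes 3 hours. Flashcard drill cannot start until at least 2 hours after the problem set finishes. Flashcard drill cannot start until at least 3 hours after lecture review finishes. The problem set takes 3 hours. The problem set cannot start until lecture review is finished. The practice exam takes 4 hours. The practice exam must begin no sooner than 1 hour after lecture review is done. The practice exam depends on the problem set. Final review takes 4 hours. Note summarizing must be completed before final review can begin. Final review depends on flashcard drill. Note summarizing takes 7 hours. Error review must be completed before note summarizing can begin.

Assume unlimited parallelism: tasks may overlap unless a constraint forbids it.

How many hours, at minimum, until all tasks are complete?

37

After its own release at hour 1, lecture review can start at hour 1 and finishes at hour 9.
The problem set cannot begin until lecture review (finishes hour 9). It runs from hour 9 to 9 + 3 = hour 12.
For the practice exam: lecture review (finishes hour 9, plus 1-hour gap → hour 10); the problem set (finishes hour 12). Taking the maximum gives a start of hour 12, and it finishes at 12 + 4 = hour 16.
Flashcard drill needs all of the problem set (finishes hour 12, plus 2-hour gap → hour 14); lecture review (finishes hour 9, plus 3-hour gap → hour 12). That puts its earliest start at hour 14; it finishes at 14 + 3 = hour 17.
Error review has to wait for flashcard drill (finishes hour 17); the practice exam (finishes hour 16). The latest of these is hour 17, so error review runs hour 17 to 17 + 9 = hour 26.
Note summarizing waits on error review (finishes hour 26), so it starts at hour 26 and finishes at 26 + 7 = hour 33.
Final review has to wait for note summarizing (finishes hour 33); flashcard drill (finishes hour 17). The latest of these is hour 33, so final review runs hour 33 to 33 + 4 = hour 37.
All tasks are finished once the last one completes. Finish times: Lecture review at 9, The problem set at 12, Flashcard drill at 17, The practice exam at 16, Error review at 26, Note summarizing at 33, Final review at 37. The latest is hour 37.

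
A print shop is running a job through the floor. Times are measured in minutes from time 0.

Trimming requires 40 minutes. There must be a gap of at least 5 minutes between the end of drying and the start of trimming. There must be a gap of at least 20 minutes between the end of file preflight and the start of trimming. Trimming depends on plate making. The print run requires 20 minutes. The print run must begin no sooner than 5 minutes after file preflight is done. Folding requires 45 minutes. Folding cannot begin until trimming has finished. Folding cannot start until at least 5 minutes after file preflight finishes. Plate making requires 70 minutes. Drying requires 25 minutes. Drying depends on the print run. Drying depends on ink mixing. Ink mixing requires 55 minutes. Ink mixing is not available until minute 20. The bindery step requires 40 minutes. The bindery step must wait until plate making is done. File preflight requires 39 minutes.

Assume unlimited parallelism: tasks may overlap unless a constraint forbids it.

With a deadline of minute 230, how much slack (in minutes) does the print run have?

File preflight can start immediately at minute 0; it finishes at minute 39.
The print run waits on file preflight (finishes minute 39, plus 5-minute gap → minute 44), so it starts at minute 44 and finishes at 44 + 20 = minute 64.

Working backward from the deadline:
Nothing follows folding; the deadline of minute 230 is its only limit. It must start by 230 − 45 = minute 185.
Trimming feeds into folding (must start by minute 185); so trimming must finish by minute 185 and therefore start by minute 145.
Drying feeds into trimming (must start by minute 145, minus 5-minute gap → minute 140); so drying must finish by minute 140 and therefore start by minute 115.
Since drying (must start by minute 115) depends on it, the print run must finish by minute 115. Backing off its 20-minute duration gives a latest start of minute 95.
So the print run can start as early as minute 44 and as late as minute 95, giving 95 − 44 = 51 minutes of slack.

51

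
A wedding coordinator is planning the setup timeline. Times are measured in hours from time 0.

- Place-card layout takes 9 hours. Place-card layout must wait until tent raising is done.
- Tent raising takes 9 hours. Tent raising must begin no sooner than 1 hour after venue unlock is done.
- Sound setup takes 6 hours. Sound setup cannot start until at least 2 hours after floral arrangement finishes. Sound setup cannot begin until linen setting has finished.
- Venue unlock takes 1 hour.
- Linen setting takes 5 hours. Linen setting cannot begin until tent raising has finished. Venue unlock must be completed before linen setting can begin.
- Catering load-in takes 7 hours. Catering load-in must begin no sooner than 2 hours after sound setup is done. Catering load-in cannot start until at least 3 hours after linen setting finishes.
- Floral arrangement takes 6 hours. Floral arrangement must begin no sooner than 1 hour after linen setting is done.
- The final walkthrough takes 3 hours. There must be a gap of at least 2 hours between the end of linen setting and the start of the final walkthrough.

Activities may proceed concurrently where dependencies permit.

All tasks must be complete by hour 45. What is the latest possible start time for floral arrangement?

22

Catering load-in has no dependents, so it just needs to finish by hour 45. Starting by 45 − 7 = hour 38 achieves that.
Sound setup feeds into catering load-in (must start by hour 38, minus 2-hour gap → hour 36); so sound setup must finish by hour 36 and therefore start by hour 30.
Floral arrangement feeds into sound setup (must start by hour 30, minus 2-hour gap → hour 28); so floral arrangement must finish by hour 28 and therefore start by hour 22.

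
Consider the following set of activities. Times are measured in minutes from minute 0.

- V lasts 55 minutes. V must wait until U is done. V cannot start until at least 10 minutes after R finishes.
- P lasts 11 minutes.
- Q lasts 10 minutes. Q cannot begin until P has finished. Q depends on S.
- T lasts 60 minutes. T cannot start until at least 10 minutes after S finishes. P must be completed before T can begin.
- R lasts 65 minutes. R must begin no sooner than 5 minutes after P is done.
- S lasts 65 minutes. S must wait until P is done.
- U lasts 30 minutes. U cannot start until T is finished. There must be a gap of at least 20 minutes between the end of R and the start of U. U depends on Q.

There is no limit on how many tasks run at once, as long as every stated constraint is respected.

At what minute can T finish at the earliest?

P can start immediately at minute 0; it finishes at minute 11.
After P (finishes minute 11), S can start at minute 11 and finishes at minute 76.
For T: S (finishes minute 76, plus 10-minute gap → minute 86); P (finishes minute 11). Taking the maximum gives a start of minute 86, and it finishes at 86 + 60 = minute 146.

146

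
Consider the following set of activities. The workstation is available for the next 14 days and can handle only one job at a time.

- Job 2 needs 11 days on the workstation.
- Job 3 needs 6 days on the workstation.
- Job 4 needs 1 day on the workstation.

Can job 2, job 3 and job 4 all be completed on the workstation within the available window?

No

Running back to back, the jobs need 11 + 6 + 1 = 18 days on the workstation.
Since 18 > 14, they cannot all fit.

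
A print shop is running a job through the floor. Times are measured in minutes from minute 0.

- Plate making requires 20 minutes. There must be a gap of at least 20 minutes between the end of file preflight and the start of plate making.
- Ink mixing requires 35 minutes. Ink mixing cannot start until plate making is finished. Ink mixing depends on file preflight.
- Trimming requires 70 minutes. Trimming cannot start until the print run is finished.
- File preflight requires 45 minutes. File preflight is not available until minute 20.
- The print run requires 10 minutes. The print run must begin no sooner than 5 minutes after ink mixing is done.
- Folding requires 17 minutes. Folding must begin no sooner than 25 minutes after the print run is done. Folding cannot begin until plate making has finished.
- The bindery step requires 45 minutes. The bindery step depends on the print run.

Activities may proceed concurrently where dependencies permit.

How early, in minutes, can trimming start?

155

File preflight cannot begin until its own release at minute 20. It runs from minute 20 to 20 + 45 = minute 65.
Plate making cannot begin until file preflight (finishes minute 65, plus 20-minute gap → minute 85). It runs from minute 85 to 85 + 20 = minute 105.
Ink mixing has to wait for plate making (finishes minute 105); file preflight (finishes minute 65). The latest of these is minute 105, so ink mixing runs minute 105 to 105 + 35 = minute 140.
The print run waits on ink mixing (finishes minute 140, plus 5-minute gap → minute 145), so it starts at minute 145 and finishes at 145 + 10 = minute 155.
Trimming waits on the print run (finishes minute 155), so the earliest it can start is minute 155.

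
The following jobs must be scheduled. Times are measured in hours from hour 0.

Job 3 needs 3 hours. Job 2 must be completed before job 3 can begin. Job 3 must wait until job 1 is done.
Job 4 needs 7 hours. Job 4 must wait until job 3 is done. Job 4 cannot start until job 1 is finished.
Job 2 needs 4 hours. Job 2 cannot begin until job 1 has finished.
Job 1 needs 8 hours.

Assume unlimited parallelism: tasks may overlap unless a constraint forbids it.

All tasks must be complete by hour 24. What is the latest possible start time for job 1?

2

To finish by hour 24, job 4 (duration 7) must start no later than hour 17.
Job 3 feeds into job 4 (must start by hour 17); so job 3 must finish by hour 17 and therefore start by hour 14.
Job 2 feeds into job 3 (must start by hour 14); so job 2 must finish by hour 14 and therefore start by hour 10.
For job 1: job 2 (must start by hour 10); job 3 (must start by hour 14); job 4 (must start by hour 17). The most restrictive is hour 10; with an 8-hour duration, job 1 must start by hour 2.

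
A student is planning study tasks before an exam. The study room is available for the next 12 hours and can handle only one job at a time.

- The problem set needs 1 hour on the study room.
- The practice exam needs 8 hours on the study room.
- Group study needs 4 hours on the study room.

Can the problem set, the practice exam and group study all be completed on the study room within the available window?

Running back to back, the jobs need 1 + 8 + 4 = 13 hours on the study room.
Since 13 > 12, they cannot all fit.

No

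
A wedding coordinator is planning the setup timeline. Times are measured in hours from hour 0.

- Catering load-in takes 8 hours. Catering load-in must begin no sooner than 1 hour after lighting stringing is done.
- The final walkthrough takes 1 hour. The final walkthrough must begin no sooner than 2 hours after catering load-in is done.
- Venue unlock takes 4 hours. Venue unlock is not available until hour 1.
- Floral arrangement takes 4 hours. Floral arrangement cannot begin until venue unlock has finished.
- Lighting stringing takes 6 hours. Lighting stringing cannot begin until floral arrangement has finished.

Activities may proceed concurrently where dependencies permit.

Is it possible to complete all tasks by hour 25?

Venue unlock waits on its own release at hour 1, so it starts at hour 1 and finishes at 1 + 4 = hour 5.
After venue unlock (finishes hour 5), floral arrangement can start at hour 5 and finishes at hour 9.
Lighting stringing waits on floral arrangement (finishes hour 9), so it starts at hour 9 and finishes at 9 + 6 = hour 15.
Catering load-in cannot begin until lighting stringing (finishes hour 15, plus 1-hour gap → hour 16). It runs from hour 16 to 16 + 8 = hour 24.
After catering load-in (finishes hour 24, plus 2-hour gap → hour 26), the final walkthrough can start at hour 26 and finishes at hour 27.
The earliest everything can be done is hour 27, which is after the deadline of 25, so it is not possible.

No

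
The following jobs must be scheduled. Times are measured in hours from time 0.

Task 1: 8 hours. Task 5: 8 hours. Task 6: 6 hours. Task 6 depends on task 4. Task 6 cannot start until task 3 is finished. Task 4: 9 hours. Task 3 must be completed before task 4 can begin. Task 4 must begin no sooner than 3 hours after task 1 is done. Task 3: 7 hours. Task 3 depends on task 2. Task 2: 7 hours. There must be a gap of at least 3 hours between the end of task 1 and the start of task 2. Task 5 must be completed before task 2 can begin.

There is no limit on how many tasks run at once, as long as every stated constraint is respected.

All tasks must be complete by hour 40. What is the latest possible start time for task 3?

Nothing follows task 6; the deadline of hour 40 is its only limit. It must start by 40 − 6 = hour 34.
Task 4 has to be done before task 6 (must start by hour 34). That means finishing by hour 34, i.e. starting by 34 − 9 = hour 25.
Task 3 must finish in time for task 4 (must start by hour 25); task 6 (must start by hour 34). The tightest is hour 25, so task 3 must start by 25 − 7 = hour 18.

18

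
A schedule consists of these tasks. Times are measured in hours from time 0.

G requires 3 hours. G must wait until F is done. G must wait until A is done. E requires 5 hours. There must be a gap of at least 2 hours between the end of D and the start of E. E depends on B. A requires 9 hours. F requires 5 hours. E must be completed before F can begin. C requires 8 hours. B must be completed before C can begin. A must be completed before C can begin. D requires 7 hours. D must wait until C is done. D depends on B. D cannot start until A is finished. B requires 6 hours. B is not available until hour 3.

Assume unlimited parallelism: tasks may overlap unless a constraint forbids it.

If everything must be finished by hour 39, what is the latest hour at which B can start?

G must finish by hour 39; it takes 3 hours, so it must start by 39 − 3 = hour 36.
F feeds into G (must start by hour 36); so F must finish by hour 36 and therefore start by hour 31.
Since F (must start by hour 31) depends on it, E must finish by hour 31. Backing off its 5-hour duration gives a latest start of hour 26.
D has to be done before E (must start by hour 26, minus 2-hour gap → hour 24). That means finishing by hour 24, i.e. starting by 24 − 7 = hour 17.
C has to be done before D (must start by hour 17). That means finishing by hour 17, i.e. starting by 17 − 8 = hour 9.
B must finish in time for C (must start by hour 9); D (must start by hour 17); E (must start by hour 26). The tightest is hour 9, so B must start by 9 − 6 = hour 3.

3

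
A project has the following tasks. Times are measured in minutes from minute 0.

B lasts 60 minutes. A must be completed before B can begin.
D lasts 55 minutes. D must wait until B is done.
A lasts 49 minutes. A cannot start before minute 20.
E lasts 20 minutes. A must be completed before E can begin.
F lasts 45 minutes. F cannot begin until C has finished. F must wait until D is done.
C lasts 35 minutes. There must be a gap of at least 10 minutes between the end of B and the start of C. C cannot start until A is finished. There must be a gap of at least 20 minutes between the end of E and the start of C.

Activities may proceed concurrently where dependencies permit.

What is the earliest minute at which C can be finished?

174

After its own release at minute 20, A can start at minute 20 and finishes at minute 69.
E waits on A (finishes minute 69), so it starts at minute 69 and finishes at 69 + 20 = minute 89.
B cannot begin until A (finishes minute 69). It runs from minute 69 to 69 + 60 = minute 129.
For C: B (finishes minute 129, plus 10-minute gap → minute 139); A (finishes minute 69); E (finishes minute 89, plus 20-minute gap → minute 109). Taking the maximum gives a start of minute 139, and it finishes at 139 + 35 = minute 174.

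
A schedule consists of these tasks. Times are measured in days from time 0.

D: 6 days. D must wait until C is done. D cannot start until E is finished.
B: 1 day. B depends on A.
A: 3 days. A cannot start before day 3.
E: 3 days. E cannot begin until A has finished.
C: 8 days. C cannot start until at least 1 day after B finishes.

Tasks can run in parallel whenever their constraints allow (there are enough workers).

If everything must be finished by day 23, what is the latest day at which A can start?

4

D has no dependents, so it just needs to finish by day 23. Starting by 23 − 6 = day 17 achieves that.
Since D (must start by day 17) depends on it, C must finish by day 17. Backing off its 8-day duration gives a latest start of day 9.
B must finish before C (must start by day 9, minus 1-day gap → day 8). With a 1-day duration, B must start by 8 − 1 = day 7.
E has to be done before D (must start by day 17). That means finishing by day 17, i.e. starting by 17 − 3 = day 14.
A has several dependents: B (must start by day 7); E (must start by day 14). The earliest of those limits is day 7, so A must start by 7 − 3 = day 4.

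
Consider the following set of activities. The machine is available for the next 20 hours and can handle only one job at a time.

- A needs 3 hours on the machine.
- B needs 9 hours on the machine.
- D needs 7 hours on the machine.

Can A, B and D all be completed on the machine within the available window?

Yes

Running back to back, the jobs need 3 + 9 + 7 = 19 hours on the machine.
Since 19 ≤ 20, they fit within the window.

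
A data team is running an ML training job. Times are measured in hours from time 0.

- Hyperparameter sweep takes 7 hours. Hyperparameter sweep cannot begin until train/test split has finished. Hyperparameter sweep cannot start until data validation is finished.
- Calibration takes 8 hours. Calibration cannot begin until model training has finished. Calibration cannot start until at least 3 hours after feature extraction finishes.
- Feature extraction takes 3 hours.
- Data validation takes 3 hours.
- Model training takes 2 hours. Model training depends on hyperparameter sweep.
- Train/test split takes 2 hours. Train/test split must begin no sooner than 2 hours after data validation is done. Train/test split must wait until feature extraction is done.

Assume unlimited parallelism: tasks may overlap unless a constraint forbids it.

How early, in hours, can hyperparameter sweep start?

Feature extraction has no prerequisites, so it starts at hour 0 and finishes at hour 3.
Nothing blocks data validation, so it runs from hour 0 to hour 3.
For train/test split: data validation (finishes hour 3, plus 2-hour gap → hour 5); feature extraction (finishes hour 3). Taking the maximum gives a start of hour 5, and it finishes at 5 + 2 = hour 7.
Hyperparameter sweep waits on train/test split (finishes hour 7); data validation (finishes hour 3). The latest of these is hour 7, which is the earliest hyperparameter sweep can start.

7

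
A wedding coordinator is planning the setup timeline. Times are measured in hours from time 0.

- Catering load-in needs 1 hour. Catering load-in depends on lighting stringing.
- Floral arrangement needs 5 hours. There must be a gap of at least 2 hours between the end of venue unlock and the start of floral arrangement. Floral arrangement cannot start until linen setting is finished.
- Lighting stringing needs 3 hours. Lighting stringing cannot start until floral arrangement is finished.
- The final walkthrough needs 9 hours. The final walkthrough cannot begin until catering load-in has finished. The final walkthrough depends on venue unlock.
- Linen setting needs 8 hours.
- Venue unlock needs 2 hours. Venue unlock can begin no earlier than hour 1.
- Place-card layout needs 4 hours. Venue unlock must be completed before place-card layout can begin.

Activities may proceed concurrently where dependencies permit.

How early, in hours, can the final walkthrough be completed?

Linen setting can start immediately at hour 0; it finishes at hour 8.
After its own release at hour 1, venue unlock can start at hour 1 and finishes at hour 3.
Floral arrangement has to wait for venue unlock (finishes hour 3, plus 2-hour gap → hour 5); linen setting (finishes hour 8). The latest of these is hour 8, so floral arrangement runs hour 8 to 8 + 5 = hour 13.
Lighting stringing cannot begin until floral arrangement (finishes hour 13). It runs from hour 13 to 13 + 3 = hour 16.
After lighting stringing (finishes hour 16), catering load-in can start at hour 16 and finishes at hour 17.
The final walkthrough needs all of catering load-in (finishes hour 17); venue unlock (finishes hour 3). That puts its earliest start at hour 17; it finishes at 17 + 9 = hour 26.

26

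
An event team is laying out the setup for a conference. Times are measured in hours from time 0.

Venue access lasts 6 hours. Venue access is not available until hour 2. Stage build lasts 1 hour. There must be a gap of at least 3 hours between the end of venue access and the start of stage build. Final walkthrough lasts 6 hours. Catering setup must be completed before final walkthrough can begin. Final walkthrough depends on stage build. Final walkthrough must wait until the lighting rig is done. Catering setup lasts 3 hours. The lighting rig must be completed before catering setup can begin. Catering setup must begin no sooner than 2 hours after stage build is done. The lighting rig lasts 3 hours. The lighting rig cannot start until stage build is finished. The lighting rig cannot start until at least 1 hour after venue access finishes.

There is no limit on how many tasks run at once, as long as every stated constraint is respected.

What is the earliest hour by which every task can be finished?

24

After its own release at hour 2, venue access can start at hour 2 and finishes at hour 8.
Stage build waits on venue access (finishes hour 8, plus 3-hour gap → hour 11), so it starts at hour 11 and finishes at 11 + 1 = hour 12.
The lighting rig needs all of stage build (finishes hour 12); venue access (finishes hour 8, plus 1-hour gap → hour 9). That puts its earliest start at hour 12; it finishes at 12 + 3 = hour 15.
Catering setup has to wait for the lighting rig (finishes hour 15); stage build (finishes hour 12, plus 2-hour gap → hour 14). The latest of these is hour 15, so catering setup runs hour 15 to 15 + 3 = hour 18.
Final walkthrough has to wait for catering setup (finishes hour 18); stage build (finishes hour 12); the lighting rig (finishes hour 15). The latest of these is hour 18, so final walkthrough runs hour 18 to 18 + 6 = hour 24.
All tasks are finished once the last one completes. Finish times: Venue access at 8, Stage build at 12, The lighting rig at 15, Catering setup at 18, Final walkthrough at 24. The latest is hour 24.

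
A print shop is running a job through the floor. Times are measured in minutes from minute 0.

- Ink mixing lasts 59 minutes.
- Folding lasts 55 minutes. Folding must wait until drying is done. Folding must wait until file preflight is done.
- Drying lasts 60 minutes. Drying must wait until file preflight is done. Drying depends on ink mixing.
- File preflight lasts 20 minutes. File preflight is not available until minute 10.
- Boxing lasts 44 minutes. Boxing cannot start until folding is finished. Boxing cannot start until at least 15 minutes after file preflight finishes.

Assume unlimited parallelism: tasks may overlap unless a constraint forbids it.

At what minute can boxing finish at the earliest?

218

Nothing blocks ink mixing, so it runs from minute 0 to minute 59.
File preflight cannot begin until its own release at minute 10. It runs from minute 10 to 10 + 20 = minute 30.
Drying cannot start until file preflight (finishes minute 30); ink mixing (finishes minute 59). The controlling bound is minute 59, so drying finishes at 59 + 60 = minute 119.
Folding cannot start until drying (finishes minute 119); file preflight (finishes minute 30). The controlling bound is minute 119, so folding finishes at 119 + 55 = minute 174.
Boxing cannot start until folding (finishes minute 174); file preflight (finishes minute 30, plus 15-minute gap → minute 45). The controlling bound is minute 174, so boxing finishes at 174 + 44 = minute 218.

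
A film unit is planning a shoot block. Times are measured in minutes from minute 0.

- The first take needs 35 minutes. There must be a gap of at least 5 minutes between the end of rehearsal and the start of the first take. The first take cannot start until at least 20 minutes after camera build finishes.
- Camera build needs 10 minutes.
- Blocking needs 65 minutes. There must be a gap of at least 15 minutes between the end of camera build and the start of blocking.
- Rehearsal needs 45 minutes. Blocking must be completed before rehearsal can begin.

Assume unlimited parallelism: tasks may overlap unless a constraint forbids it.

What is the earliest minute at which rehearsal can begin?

90

Nothing blocks camera build, so it runs from minute 0 to minute 10.
Blocking cannot begin until camera build (finishes minute 10, plus 15-minute gap → minute 25). It runs from minute 25 to 25 + 65 = minute 90.
Rehearsal waits on blocking (finishes minute 90), so the earliest it can start is minute 90.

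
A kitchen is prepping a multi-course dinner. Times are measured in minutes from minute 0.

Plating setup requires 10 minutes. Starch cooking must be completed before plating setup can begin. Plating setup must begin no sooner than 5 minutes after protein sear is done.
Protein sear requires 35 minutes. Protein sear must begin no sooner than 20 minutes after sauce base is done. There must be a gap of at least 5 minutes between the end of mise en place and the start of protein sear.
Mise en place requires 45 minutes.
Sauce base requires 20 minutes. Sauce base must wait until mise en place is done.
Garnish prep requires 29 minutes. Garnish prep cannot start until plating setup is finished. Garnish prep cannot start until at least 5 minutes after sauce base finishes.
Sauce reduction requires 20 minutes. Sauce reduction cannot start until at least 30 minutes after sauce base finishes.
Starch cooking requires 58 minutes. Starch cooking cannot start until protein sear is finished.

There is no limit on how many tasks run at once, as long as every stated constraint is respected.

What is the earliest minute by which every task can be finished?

217

Mise en place can start immediately at minute 0; it finishes at minute 45.
Sauce base cannot begin until mise en place (finishes minute 45). It runs from minute 45 to 45 + 20 = minute 65.
Sauce reduction cannot begin until sauce base (finishes minute 65, plus 30-minute gap → minute 95). It runs from minute 95 to 95 + 20 = minute 115.
Protein sear cannot start until sauce base (finishes minute 65, plus 20-minute gap → minute 85); mise en place (finishes minute 45, plus 5-minute gap → minute 50). The controlling bound is minute 85, so protein sear finishes at 85 + 35 = minute 120.
Starch cooking cannot begin until protein sear (finishes minute 120). It runs from minute 120 to 120 + 58 = minute 178.
Plating setup needs all of starch cooking (finishes minute 178); protein sear (finishes minute 120, plus 5-minute gap → minute 125). That puts its earliest start at minute 178; it finishes at 178 + 10 = minute 188.
Garnish prep cannot start until plating setup (finishes minute 188); sauce base (finishes minute 65, plus 5-minute gap → minute 70). The controlling bound is minute 188, so garnish prep finishes at 188 + 29 = minute 217.
All tasks are finished once the last one completes. Finish times: Mise en place at 45, Sauce base at 65, Protein sear at 120, Sauce reduction at 115, Starch cooking at 178, Plating setup at 188, Garnish prep at 217. The latest is minute 217.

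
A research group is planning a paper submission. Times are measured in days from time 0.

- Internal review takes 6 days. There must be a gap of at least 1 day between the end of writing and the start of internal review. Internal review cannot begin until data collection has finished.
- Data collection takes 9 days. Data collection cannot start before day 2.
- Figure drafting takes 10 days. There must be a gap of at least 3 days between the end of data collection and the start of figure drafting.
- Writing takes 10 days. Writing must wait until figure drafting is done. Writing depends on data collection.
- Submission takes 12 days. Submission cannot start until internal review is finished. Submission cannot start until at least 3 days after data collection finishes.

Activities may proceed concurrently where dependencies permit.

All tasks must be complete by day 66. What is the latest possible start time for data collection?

15

To finish by day 66, submission (duration 12) must start no later than day 54.
Internal review must finish before submission (must start by day 54). With a 6-day duration, internal review must start by 54 − 6 = day 48.
Writing must finish before internal review (must start by day 48, minus 1-day gap → day 47). With a 10-day duration, writing must start by 47 − 10 = day 37.
Figure drafting feeds into writing (must start by day 37); so figure drafting must finish by day 37 and therefore start by day 27.
Data collection has several dependents: figure drafting (must start by day 27, minus 3-day gap → day 24); writing (must start by day 37); internal review (must start by day 48); submission (must start by day 54, minus 3-day gap → day 51). The earliest of those limits is day 24, so data collection must start by 24 − 9 = day 15.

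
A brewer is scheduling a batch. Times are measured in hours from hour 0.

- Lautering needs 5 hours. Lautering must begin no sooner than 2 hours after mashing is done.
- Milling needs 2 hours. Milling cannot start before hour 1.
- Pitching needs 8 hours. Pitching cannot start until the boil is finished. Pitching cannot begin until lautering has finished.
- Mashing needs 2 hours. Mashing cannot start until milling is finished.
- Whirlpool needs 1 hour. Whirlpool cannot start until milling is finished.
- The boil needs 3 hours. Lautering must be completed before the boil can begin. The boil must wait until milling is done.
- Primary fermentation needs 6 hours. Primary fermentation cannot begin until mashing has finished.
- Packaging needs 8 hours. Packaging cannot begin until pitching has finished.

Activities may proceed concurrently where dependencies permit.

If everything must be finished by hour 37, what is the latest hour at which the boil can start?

18

Packaging must finish by hour 37; it takes 8 hours, so it must start by 37 − 8 = hour 29.
Pitching must finish before packaging (must start by hour 29). With an 8-hour duration, pitching must start by 29 − 8 = hour 21.
The boil feeds into pitching (must start by hour 21); so the boil must finish by hour 21 and therefore start by hour 18.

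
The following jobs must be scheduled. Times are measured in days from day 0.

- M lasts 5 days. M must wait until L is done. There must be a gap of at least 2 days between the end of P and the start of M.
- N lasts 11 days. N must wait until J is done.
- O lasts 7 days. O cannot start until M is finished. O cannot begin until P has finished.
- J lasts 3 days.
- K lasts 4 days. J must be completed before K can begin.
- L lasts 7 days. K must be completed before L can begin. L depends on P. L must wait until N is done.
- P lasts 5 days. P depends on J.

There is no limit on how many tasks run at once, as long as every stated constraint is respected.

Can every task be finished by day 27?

No

J can start immediately at day 0; it finishes at day 3.
P waits on J (finishes day 3), so it starts at day 3 and finishes at 3 + 5 = day 8.
N waits on J (finishes day 3), so it starts at day 3 and finishes at 3 + 11 = day 14.
K waits on J (finishes day 3), so it starts at day 3 and finishes at 3 + 4 = day 7.
L has to wait for K (finishes day 7); P (finishes day 8); N (finishes day 14). The latest of these is day 14, so L runs day 14 to 14 + 7 = day 21.
M has to wait for L (finishes day 21); P (finishes day 8, plus 2-day gap → day 10). The latest of these is day 21, so M runs day 21 to 21 + 5 = day 26.
O has to wait for M (finishes day 26); P (finishes day 8). The latest of these is day 26, so O runs day 26 to 26 + 7 = day 33.
The earliest everything can be done is day 33, which is after the deadline of 27, so it is not possible.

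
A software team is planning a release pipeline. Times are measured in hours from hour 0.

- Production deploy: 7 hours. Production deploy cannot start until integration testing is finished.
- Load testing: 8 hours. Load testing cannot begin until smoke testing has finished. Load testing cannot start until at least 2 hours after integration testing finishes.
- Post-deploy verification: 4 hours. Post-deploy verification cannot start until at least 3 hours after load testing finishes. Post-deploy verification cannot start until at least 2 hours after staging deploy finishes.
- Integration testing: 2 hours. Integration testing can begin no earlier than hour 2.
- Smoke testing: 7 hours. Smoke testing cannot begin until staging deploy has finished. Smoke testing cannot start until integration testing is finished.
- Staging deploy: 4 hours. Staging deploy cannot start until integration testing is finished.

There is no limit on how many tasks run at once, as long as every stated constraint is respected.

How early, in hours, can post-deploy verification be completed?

30

After its own release at hour 2, integration testing can start at hour 2 and finishes at hour 4.
After integration testing (finishes hour 4), staging deploy can start at hour 4 and finishes at hour 8.
For smoke testing: staging deploy (finishes hour 8); integration testing (finishes hour 4). Taking the maximum gives a start of hour 8, and it finishes at 8 + 7 = hour 15.
Load testing needs all of smoke testing (finishes hour 15); integration testing (finishes hour 4, plus 2-hour gap → hour 6). That puts its earliest start at hour 15; it finishes at 15 + 8 = hour 23.
Post-deploy verification needs all of load testing (finishes hour 23, plus 3-hour gap → hour 26); staging deploy (finishes hour 8, plus 2-hour gap → hour 10). That puts its earliest start at hour 26; it finishes at 26 + 4 = hour 30.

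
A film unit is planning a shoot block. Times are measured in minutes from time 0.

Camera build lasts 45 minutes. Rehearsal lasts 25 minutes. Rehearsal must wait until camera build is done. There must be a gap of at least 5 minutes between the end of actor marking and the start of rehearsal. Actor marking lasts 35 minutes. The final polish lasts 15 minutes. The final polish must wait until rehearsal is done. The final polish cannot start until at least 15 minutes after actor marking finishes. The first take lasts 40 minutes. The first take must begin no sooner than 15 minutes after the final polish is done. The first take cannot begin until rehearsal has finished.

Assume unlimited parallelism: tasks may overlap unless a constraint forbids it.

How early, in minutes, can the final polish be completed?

Actor marking can start immediately at minute 0; it finishes at minute 35.
Camera build can start immediately at minute 0; it finishes at minute 45.
Rehearsal needs all of camera build (finishes minute 45); actor marking (finishes minute 35, plus 5-minute gap → minute 40). That puts its earliest start at minute 45; it finishes at 45 + 25 = minute 70.
The final polish has to wait for rehearsal (finishes minute 70); actor marking (finishes minute 35, plus 15-minute gap → minute 50). The latest of these is minute 70, so the final polish runs minute 70 to 70 + 15 = minute 85.

85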